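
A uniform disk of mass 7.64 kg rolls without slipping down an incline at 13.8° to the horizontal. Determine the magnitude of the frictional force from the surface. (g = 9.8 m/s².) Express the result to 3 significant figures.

f ≈ 5.95 N

Here I = (1/2)MR², so the shape factor k = I/(MR²) = 0.5.
Newton's second law down the slope: Mg sinθ − f = Ma. The torque equation fR = Iα (with α = a/R) gives f = kMa.
Combining, a = g sinθ/(1+k) and f = kMa = kMg sinθ/(1+k).
f = 0.5 × 7.64 × 9.8 × sin13.8° / 1.5 ≈ 5.95 N.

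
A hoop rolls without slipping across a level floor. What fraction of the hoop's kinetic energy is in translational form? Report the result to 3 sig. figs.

fraction ≈ 0.500

Here I = MR², so the shape factor k = I/(MR²) = 1.
Since ω = v/R, the translational part is ½Mv² and the rotational part is ½I(v/R)² = ½kMv²; the total is ½(1+k)Mv².
The translational fraction is therefore 1/(1+k) = 1/2 ≈ 0.500.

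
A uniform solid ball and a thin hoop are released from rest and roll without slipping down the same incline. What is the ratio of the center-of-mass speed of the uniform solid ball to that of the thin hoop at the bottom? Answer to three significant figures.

v_ratio ≈ 1.20

Each satisfies Mgh = ½(1+k)Mv² with k = I/(MR²), so v ∝ 1/√(1+k).
For the uniform solid ball k = 0.4; for the thin hoop k = 1.
v₁/v₂ = √((1+k₂)/(1+k₁)) = √(2/1.4) ≈ 1.20.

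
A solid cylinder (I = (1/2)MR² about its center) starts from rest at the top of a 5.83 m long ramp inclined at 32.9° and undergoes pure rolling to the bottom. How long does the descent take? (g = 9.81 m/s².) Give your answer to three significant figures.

With I = (1/2)MR², the ratio k = I/(MR²) is 0.5.
Translational: Mg sinθ − f = Ma. Rotational about the CM: fR = Iα = kMRa, so f = kMa.
Hence a = g sinθ/(1+k) = 9.81×sin32.9°/1.5 = 3.552 m/s².
Starting from rest, L = ½at², so t = √(2L/a) = √(2×5.83/3.552) ≈ 1.81 s.

t ≈ 1.81 s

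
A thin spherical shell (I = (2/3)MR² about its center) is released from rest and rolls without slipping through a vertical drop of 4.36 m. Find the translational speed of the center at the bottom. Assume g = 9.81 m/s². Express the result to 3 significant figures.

For this body I = (2/3)MR², i.e. k = I/(MR²) = 2/3.
The rolling condition ω = v/R makes the rotational term ½I(v/R)² = ½kMv², so KE_total = ½(1+k)Mv² = (5/6)Mv².
Setting Mgh = (5/6)Mv² gives v = √(2gh/(1+k)) = √(2·9.81·4.36/1.667) ≈ 7.16 m/s.

v ≈ 7.16 m/s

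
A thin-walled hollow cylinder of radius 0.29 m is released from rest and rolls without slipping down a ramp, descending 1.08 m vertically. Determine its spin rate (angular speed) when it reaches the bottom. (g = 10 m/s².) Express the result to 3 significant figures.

For this body I = MR², i.e. k = I/(MR²) = 1.
Pure rolling means v = ωR; then KE = ½Mv² + ½I(v/R)² = ½(1+k)Mv² = Mv².
Energy conservation Mgh = ½(1+k)Mv² gives v = √(2gh/(1+k)) = √(2 × 10 × 1.08 / 2) = 3.286 m/s.
Then ω = v/R = 3.286 / 0.29 ≈ 11.3 rad/s.

ω ≈ 11.3 rad/s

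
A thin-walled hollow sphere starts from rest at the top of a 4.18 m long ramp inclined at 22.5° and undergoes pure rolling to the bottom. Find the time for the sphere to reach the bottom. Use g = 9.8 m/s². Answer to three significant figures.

Here I = (2/3)MR², so the shape factor k = I/(MR²) = 2/3.
Translational: Mg sinθ − f = Ma. Rotational about the CM: fR = Iα = kMRa, so f = kMa.
Hence a = g sinθ/(1+k) = 9.8×sin22.5°/1.667 = 2.25 m/s².
Starting from rest, L = ½at², so t = √(2L/a) = √(2×4.18/2.25) ≈ 1.93 s.

t ≈ 1.93 s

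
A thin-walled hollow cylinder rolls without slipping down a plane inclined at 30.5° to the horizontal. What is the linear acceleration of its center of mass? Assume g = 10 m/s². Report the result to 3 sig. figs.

a ≈ 2.54 m/s²

Here I = MR², so the shape factor k = I/(MR²) = 1.
Translational: Mg sinθ − f = Ma. Rotational about the CM: fR = Iα = kMRa, so f = kMa.
Eliminating f: Mg sinθ = (1+k)Ma, so a = g sinθ/(1+k) = 10 × sin30.5° / 2 ≈ 2.54 m/s².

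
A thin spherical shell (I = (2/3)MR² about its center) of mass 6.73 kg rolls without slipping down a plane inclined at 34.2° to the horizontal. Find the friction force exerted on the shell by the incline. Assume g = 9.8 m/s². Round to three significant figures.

f ≈ 14.8 N

Here I = (2/3)MR², so the shape factor k = I/(MR²) = 2/3.
Newton's second law down the slope: Mg sinθ − f = Ma. The torque equation fR = Iα (with α = a/R) gives f = kMa.
Combining, a = g sinθ/(1+k) and f = kMa = kMg sinθ/(1+k).
f = (2/3) × 6.73 × 9.8 × sin34.2° / 1.667 ≈ 14.8 N.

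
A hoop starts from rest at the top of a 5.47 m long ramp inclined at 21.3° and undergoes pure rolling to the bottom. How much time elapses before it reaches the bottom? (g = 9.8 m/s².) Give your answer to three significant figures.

t ≈ 2.48 s

With I = MR², the ratio k = I/(MR²) is 1.
Newton's second law down the slope: Mg sinθ − f = Ma. The torque equation fR = Iα (with α = a/R) gives f = kMa.
Hence a = g sinθ/(1+k) = 9.8×sin21.3°/2 = 1.78 m/s².
With constant a from rest, t = √(2L/a) = √(2·5.47/1.78) ≈ 2.48 s.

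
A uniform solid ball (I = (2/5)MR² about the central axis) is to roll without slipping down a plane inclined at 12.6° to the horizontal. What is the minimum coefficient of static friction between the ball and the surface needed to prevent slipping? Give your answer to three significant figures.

The moment of inertia is (2/5)MR², giving k ≡ I/(MR²) = 0.4.
Along the incline Mg sinθ − f = Ma, and torque about the center fR = Iα = kMR²(a/R) gives f = kMa.
These give a = g sinθ/(1+k) and the required friction f = kMg sinθ/(1+k).
The normal force is N = Mg cosθ, so μ_min = f/N = k tanθ/(1+k).
μ_min = 0.4 × tan12.6° / 1.4 ≈ 0.0639.

μ_min ≈ 0.0639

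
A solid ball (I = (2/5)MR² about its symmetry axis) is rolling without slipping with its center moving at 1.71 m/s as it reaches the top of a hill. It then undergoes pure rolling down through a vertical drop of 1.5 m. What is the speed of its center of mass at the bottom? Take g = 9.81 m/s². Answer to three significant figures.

v ≈ 4.89 m/s

With I = (2/5)MR², the ratio k = I/(MR²) is 0.4.
Pure rolling means v = ωR; then KE = ½Mv² + ½I(v/R)² = ½(1+k)Mv² = (7/10)Mv².
Conserving energy between top and bottom: (7/10)Mv² = (7/10)Mv₀² + Mgh, hence v² = v₀² + 2gh/(1+k).
v = √(1.71² + 2×9.81×1.5/1.4) = √23.95 ≈ 4.89 m/s.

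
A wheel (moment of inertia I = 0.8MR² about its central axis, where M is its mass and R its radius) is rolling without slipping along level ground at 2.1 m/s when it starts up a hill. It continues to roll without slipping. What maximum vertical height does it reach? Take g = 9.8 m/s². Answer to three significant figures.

h ≈ 0.405 m

Here I = 0.8MR², so the shape factor k = I/(MR²) = 0.8.
Pure rolling means v = ωR; then KE = ½Mv² + ½I(v/R)² = ½(1+k)Mv² = (9/10)Mv².
At the top the kinetic energy is zero, so (9/10)Mv₀² = Mgh.
Thus h = (1+k)v₀²/(2g) = 1.8 × 2.1² / (2 × 9.8) ≈ 0.405 m.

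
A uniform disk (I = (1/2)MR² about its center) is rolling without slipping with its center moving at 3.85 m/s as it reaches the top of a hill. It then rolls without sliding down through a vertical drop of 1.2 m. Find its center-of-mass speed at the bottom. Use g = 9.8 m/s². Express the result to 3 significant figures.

v ≈ 5.52 m/s

With I = (1/2)MR², the ratio k = I/(MR²) is 0.5.
Rolling without slipping gives ω = v/R, so the total kinetic energy is ½Mv² + ½Iω² = ½(1+k)Mv² = (3/4)Mv².
Conserving energy between top and bottom: (3/4)Mv² = (3/4)Mv₀² + Mgh, hence v² = v₀² + 2gh/(1+k).
v = √(3.85² + 2×9.8×1.2/1.5) = √30.5 ≈ 5.52 m/s.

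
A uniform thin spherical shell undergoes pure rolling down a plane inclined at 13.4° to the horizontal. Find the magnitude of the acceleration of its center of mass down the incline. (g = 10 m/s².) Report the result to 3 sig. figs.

For this body I = (2/3)MR², i.e. k = I/(MR²) = 2/3.
Translational: Mg sinθ − f = Ma. Rotational about the CM: fR = Iα = kMRa, so f = kMa.
Eliminating f: Mg sinθ = (1+k)Ma, so a = g sinθ/(1+k) = 10 × sin13.4° / 1.667 ≈ 1.39 m/s².

a ≈ 1.39 m/s²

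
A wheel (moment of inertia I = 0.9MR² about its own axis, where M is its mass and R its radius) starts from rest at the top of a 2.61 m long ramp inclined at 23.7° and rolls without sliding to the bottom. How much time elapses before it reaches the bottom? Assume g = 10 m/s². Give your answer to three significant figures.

The moment of inertia is 0.9MR², giving k ≡ I/(MR²) = 0.9.
Translational: Mg sinθ − f = Ma. Rotational about the CM: fR = Iα = kMRa, so f = kMa.
Hence a = g sinθ/(1+k) = 10×sin23.7°/1.9 = 2.116 m/s².
Starting from rest, L = ½at², so t = √(2L/a) = √(2×2.61/2.116) ≈ 1.57 s.

t ≈ 1.57 s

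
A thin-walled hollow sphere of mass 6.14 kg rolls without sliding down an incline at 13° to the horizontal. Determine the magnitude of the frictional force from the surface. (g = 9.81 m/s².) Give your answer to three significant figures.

Here I = (2/3)MR², so the shape factor k = I/(MR²) = 2/3.
Translational: Mg sinθ − f = Ma. Rotational about the CM: fR = Iα = kMRa, so f = kMa.
Combining, a = g sinθ/(1+k) and f = kMa = kMg sinθ/(1+k).
f = (2/3) × 6.14 × 9.81 × sin13° / 1.667 ≈ 5.42 N.

f ≈ 5.42 N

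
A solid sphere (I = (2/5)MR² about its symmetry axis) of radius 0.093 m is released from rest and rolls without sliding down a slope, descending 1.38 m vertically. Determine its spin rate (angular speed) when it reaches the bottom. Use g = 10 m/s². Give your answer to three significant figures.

Here I = (2/5)MR², so the shape factor k = I/(MR²) = 0.4.
Pure rolling means v = ωR; then KE = ½Mv² + ½I(v/R)² = ½(1+k)Mv² = (7/10)Mv².
Energy conservation Mgh = ½(1+k)Mv² gives v = √(2gh/(1+k)) = √(2 × 10 × 1.38 / 1.4) = 4.44 m/s.
Then ω = v/R = 4.44 / 0.093 ≈ 47.7 rad/s.

ω ≈ 47.7 rad/s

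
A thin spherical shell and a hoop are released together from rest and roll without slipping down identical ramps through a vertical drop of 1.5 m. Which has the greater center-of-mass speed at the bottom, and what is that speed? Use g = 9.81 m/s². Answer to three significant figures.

For rolling without slipping, Mgh = ½(1+k)Mv² where k = I/(MR²), so v = √(2gh/(1+k)).
Thin spherical shell: k = 2/3, giving v = √(2×9.81×1.5/1.667) = 4.202 m/s.
Hoop: k = 1, giving v = √(2×9.81×1.5/2) = 3.836 m/s.
The smaller k wins: the thin spherical shell, at ≈ 4.20 m/s.

the thin spherical shell, at v ≈ 4.20 m/s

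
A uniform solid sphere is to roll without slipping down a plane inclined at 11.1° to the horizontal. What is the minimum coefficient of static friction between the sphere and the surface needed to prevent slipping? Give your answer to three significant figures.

μ_min ≈ 0.0561

For this body I = (2/5)MR², i.e. k = I/(MR²) = 0.4.
Newton's second law down the slope: Mg sinθ − f = Ma. The torque equation fR = Iα (with α = a/R) gives f = kMa.
These give a = g sinθ/(1+k) and the required friction f = kMg sinθ/(1+k).
The normal force is N = Mg cosθ, so μ_min = f/N = k tanθ/(1+k).
μ_min = 0.4 × tan11.1° / 1.4 ≈ 0.0561.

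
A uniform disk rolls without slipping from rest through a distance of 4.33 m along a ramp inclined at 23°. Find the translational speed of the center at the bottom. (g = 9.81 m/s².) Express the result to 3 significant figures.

v ≈ 4.70 m/s

Here I = (1/2)MR², so the shape factor k = I/(MR²) = 0.5.
Pure rolling means v = ωR; then KE = ½Mv² + ½I(v/R)² = ½(1+k)Mv² = (3/4)Mv².
The vertical drop is h = L sinθ = 4.33 × sin23° = 1.692 m.
Energy conservation: Mgh = (3/4)Mv², so v = √(2gh/(1+k)) = √(2 × 9.81 × 1.692 / 1.5) ≈ 4.70 m/s.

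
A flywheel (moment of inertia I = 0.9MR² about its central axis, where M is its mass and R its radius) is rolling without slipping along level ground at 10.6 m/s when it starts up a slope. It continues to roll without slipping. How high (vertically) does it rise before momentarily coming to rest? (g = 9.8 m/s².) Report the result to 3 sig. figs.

h ≈ 10.9 m

The moment of inertia is 0.9MR², giving k ≡ I/(MR²) = 0.9.
The rolling condition ω = v/R makes the rotational term ½I(v/R)² = ½kMv², so KE_total = ½(1+k)Mv² = (19/20)Mv².
All of this converts to potential energy at the highest point: (19/20)Mv₀² = Mgh.
Thus h = (1+k)v₀²/(2g) = 1.9 × 10.6² / (2 × 9.8) ≈ 10.9 m.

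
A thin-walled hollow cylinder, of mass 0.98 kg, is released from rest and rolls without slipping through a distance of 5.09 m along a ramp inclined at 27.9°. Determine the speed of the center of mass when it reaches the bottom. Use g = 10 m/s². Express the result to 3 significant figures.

v ≈ 4.88 m/s

For this body I = MR², i.e. k = I/(MR²) = 1.
Rolling without slipping gives ω = v/R, so the total kinetic energy is ½Mv² + ½Iω² = ½(1+k)Mv² = Mv².
The vertical drop is h = L sinθ = 5.09 × sin27.9° = 2.382 m.
Energy conservation: Mgh = Mv², so v = √(2gh/(1+k)) = √(2 × 10 × 2.382 / 2) ≈ 4.88 m/s.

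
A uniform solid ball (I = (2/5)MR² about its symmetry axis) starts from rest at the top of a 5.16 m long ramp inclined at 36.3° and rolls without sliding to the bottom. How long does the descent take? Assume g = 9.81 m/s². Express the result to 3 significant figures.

With I = (2/5)MR², the ratio k = I/(MR²) is 0.4.
Translational: Mg sinθ − f = Ma. Rotational about the CM: fR = Iα = kMRa, so f = kMa.
Hence a = g sinθ/(1+k) = 9.81×sin36.3°/1.4 = 4.148 m/s².
With constant a from rest, t = √(2L/a) = √(2·5.16/4.148) ≈ 1.58 s.

t ≈ 1.58 s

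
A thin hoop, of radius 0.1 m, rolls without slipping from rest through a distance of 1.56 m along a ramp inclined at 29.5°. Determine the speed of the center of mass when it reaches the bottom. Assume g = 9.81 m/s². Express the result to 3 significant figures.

With I = MR², the ratio k = I/(MR²) is 1.
Since it rolls without slipping, ω = v/R and KE = ½Mv² + ½Iω² = ½(1+k)Mv² = Mv².
The vertical drop is h = L sinθ = 1.56 × sin29.5° = 0.7682 m.
Energy conservation: Mgh = Mv², so v = √(2gh/(1+k)) = √(2 × 9.81 × 0.7682 / 2) ≈ 2.75 m/s.

v ≈ 2.75 m/s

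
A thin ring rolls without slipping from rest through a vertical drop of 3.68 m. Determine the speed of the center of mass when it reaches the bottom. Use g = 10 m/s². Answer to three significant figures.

v ≈ 6.07 m/s

The moment of inertia is MR², giving k ≡ I/(MR²) = 1.
Pure rolling means v = ωR; then KE = ½Mv² + ½I(v/R)² = ½(1+k)Mv² = Mv².
Energy conservation: Mgh = Mv², so v = √(2gh/(1+k)) = √(2 × 10 × 3.68 / 2) ≈ 6.07 m/s.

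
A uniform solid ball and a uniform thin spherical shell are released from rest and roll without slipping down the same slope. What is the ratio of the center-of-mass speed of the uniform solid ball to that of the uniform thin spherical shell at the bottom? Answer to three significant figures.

v_ratio ≈ 1.09

Each satisfies Mgh = ½(1+k)Mv² with k = I/(MR²), so v ∝ 1/√(1+k).
For the uniform solid ball k = 0.4; for the uniform thin spherical shell k = 2/3.
v₁/v₂ = √((1+k₂)/(1+k₁)) = √(1.667/1.4) ≈ 1.09.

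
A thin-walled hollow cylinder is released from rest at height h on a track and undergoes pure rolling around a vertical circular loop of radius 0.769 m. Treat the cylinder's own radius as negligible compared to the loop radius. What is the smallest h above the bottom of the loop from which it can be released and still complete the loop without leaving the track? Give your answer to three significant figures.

With I = MR², the ratio k = I/(MR²) is 1.
At the top, contact is just lost when gravity alone supplies the centripetal force: Mg = Mv_top²/r, i.e. v_top² = gr.
With ω = v/R, the kinetic energy at speed v is ½(1+k)Mv² = Mv².
Energy conservation from release (height h) to the top (height 2r): Mgh = Mg(2r) + M·gr.
Thus h_min = 2r + (1+k)r/2 = r(2 + 2/2) = 0.769 × 3 ≈ 2.31 m.

h_min ≈ 2.31 m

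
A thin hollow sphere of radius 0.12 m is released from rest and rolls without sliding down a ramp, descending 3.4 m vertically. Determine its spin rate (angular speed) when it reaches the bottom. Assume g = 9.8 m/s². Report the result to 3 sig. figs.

ω ≈ 52.7 rad/s

For this body I = (2/3)MR², i.e. k = I/(MR²) = 2/3.
The rolling condition ω = v/R makes the rotational term ½I(v/R)² = ½kMv², so KE_total = ½(1+k)Mv² = (5/6)Mv².
Energy conservation Mgh = ½(1+k)Mv² gives v = √(2gh/(1+k)) = √(2 × 9.8 × 3.4 / 1.667) = 6.323 m/s.
Then ω = v/R = 6.323 / 0.12 ≈ 52.7 rad/s.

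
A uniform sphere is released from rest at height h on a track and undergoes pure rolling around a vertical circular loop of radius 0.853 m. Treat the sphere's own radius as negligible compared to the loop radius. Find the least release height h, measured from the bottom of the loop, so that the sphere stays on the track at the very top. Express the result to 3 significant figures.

The moment of inertia is (2/5)MR², giving k ≡ I/(MR²) = 0.4.
At the top, contact is just lost when gravity alone supplies the centripetal force: Mg = Mv_top²/r, i.e. v_top² = gr.
With ω = v/R, the kinetic energy at speed v is ½(1+k)Mv² = (7/10)Mv².
Energy conservation from release (height h) to the top (height 2r): Mgh = Mg(2r) + (7/10)M·gr.
Thus h_min = 2r + (1+k)r/2 = r(2 + 1.4/2) = 0.853 × 2.7 ≈ 2.30 m.

h_min ≈ 2.30 m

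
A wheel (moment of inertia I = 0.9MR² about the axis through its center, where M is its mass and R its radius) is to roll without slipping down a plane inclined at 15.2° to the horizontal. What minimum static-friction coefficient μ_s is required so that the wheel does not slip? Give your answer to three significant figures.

μ_min ≈ 0.129

With I = 0.9MR², the ratio k = I/(MR²) is 0.9.
Translational: Mg sinθ − f = Ma. Rotational about the CM: fR = Iα = kMRa, so f = kMa.
These give a = g sinθ/(1+k) and the required friction f = kMg sinθ/(1+k).
The normal force is N = Mg cosθ, so μ_min = f/N = k tanθ/(1+k).
μ_min = 0.9 × tan15.2° / 1.9 ≈ 0.129.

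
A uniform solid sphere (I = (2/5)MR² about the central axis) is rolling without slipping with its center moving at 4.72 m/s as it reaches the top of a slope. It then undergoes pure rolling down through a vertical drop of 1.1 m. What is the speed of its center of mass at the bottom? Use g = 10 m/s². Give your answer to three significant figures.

For this body I = (2/5)MR², i.e. k = I/(MR²) = 0.4.
Since it rolls without slipping, ω = v/R and KE = ½Mv² + ½Iω² = ½(1+k)Mv² = (7/10)Mv².
Conserving energy between top and bottom: (7/10)Mv² = (7/10)Mv₀² + Mgh, hence v² = v₀² + 2gh/(1+k).
v = √(4.72² + 2×10×1.1/1.4) = √37.99 ≈ 6.16 m/s.

v ≈ 6.16 m/s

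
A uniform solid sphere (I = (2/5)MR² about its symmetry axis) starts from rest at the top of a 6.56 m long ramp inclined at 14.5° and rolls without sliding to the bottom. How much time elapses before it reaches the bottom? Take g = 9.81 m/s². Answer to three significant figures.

t ≈ 2.73 s

Here I = (2/5)MR², so the shape factor k = I/(MR²) = 0.4.
Newton's second law down the slope: Mg sinθ − f = Ma. The torque equation fR = Iα (with α = a/R) gives f = kMa.
Hence a = g sinθ/(1+k) = 9.81×sin14.5°/1.4 = 1.754 m/s².
Starting from rest, L = ½at², so t = √(2L/a) = √(2×6.56/1.754) ≈ 2.73 s.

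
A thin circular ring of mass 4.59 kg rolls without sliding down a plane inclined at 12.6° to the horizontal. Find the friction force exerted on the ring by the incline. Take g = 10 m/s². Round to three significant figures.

f ≈ 5.01 N

With I = MR², the ratio k = I/(MR²) is 1.
Translational: Mg sinθ − f = Ma. Rotational about the CM: fR = Iα = kMRa, so f = kMa.
Combining, a = g sinθ/(1+k) and f = kMa = kMg sinθ/(1+k).
f = 1 × 4.59 × 10 × sin12.6° / 2 ≈ 5.01 N.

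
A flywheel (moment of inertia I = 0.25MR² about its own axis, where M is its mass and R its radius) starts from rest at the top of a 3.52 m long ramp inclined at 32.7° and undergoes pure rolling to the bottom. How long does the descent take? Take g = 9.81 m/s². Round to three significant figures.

The moment of inertia is 0.25MR², giving k ≡ I/(MR²) = 0.25.
Translational: Mg sinθ − f = Ma. Rotational about the CM: fR = Iα = kMRa, so f = kMa.
Hence a = g sinθ/(1+k) = 9.81×sin32.7°/1.25 = 4.24 m/s².
Starting from rest, L = ½at², so t = √(2L/a) = √(2×3.52/4.24) ≈ 1.29 s.

t ≈ 1.29 s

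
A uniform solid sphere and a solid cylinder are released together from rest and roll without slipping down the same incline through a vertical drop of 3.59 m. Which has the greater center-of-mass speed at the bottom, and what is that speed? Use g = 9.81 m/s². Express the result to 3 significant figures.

the uniform solid sphere, at v ≈ 7.09 m/s

For rolling without slipping, Mgh = ½(1+k)Mv² where k = I/(MR²), so v = √(2gh/(1+k)).
Uniform solid sphere: k = 0.4, giving v = √(2×9.81×3.59/1.4) = 7.093 m/s.
Solid cylinder: k = 0.5, giving v = √(2×9.81×3.59/1.5) = 6.853 m/s.
The smaller k wins: the uniform solid sphere, at ≈ 7.09 m/s.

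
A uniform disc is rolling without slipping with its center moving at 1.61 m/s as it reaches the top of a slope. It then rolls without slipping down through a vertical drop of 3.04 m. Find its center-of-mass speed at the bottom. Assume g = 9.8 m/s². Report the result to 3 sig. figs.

With I = (1/2)MR², the ratio k = I/(MR²) is 0.5.
Since it rolls without slipping, ω = v/R and KE = ½Mv² + ½Iω² = ½(1+k)Mv² = (3/4)Mv².
Conserving energy between top and bottom: (3/4)Mv² = (3/4)Mv₀² + Mgh, hence v² = v₀² + 2gh/(1+k).
v = √(1.61² + 2×9.8×3.04/1.5) = √42.31 ≈ 6.50 m/s.

v ≈ 6.50 m/s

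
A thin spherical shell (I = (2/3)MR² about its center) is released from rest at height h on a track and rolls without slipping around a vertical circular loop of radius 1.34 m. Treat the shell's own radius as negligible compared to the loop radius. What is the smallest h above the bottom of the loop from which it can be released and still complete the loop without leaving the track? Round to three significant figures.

With I = (2/3)MR², the ratio k = I/(MR²) is 2/3.
At the top, contact is just lost when gravity alone supplies the centripetal force: Mg = Mv_top²/r, i.e. v_top² = gr.
With ω = v/R, the kinetic energy at speed v is ½(1+k)Mv² = (5/6)Mv².
Energy conservation from release (height h) to the top (height 2r): Mgh = Mg(2r) + (5/6)M·gr.
Thus h_min = 2r + (1+k)r/2 = r(2 + 1.667/2) = 1.34 × 2.833 ≈ 3.80 m.

h_min ≈ 3.80 m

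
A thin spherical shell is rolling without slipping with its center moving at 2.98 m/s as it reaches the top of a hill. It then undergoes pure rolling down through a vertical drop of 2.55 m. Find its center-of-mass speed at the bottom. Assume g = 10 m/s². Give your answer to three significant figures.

v ≈ 6.28 m/s

Here I = (2/3)MR², so the shape factor k = I/(MR²) = 2/3.
Since it rolls without slipping, ω = v/R and KE = ½Mv² + ½Iω² = ½(1+k)Mv² = (5/6)Mv².
Conserving energy between top and bottom: (5/6)Mv² = (5/6)Mv₀² + Mgh, hence v² = v₀² + 2gh/(1+k).
v = √(2.98² + 2×10×2.55/1.667) = √39.48 ≈ 6.28 m/s.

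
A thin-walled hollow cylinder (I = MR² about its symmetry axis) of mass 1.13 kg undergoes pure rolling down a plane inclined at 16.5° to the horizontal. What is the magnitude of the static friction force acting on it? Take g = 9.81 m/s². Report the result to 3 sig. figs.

For this body I = MR², i.e. k = I/(MR²) = 1.
Along the incline Mg sinθ − f = Ma, and torque about the center fR = Iα = kMR²(a/R) gives f = kMa.
Combining, a = g sinθ/(1+k) and f = kMa = kMg sinθ/(1+k).
f = 1 × 1.13 × 9.81 × sin16.5° / 2 ≈ 1.57 N.

f ≈ 1.57 N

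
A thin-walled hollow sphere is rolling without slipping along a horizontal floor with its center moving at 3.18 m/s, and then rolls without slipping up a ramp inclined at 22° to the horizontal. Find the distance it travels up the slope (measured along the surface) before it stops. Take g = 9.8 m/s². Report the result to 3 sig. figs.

d ≈ 2.30 m

Here I = (2/3)MR², so the shape factor k = I/(MR²) = 2/3.
Pure rolling means v = ωR; then KE = ½Mv² + ½I(v/R)² = ½(1+k)Mv² = (5/6)Mv².
Setting this equal to Mgh gives the vertical rise h = (1+k)v₀²/(2g) = 1.667×3.18²/(2×9.8) = 0.8599 m.
The distance along the slope is d = h/sinθ = 0.8599/sin22° ≈ 2.30 m.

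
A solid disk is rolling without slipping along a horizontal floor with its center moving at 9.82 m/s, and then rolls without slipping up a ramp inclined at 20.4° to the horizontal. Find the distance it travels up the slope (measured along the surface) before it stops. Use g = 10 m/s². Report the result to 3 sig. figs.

Here I = (1/2)MR², so the shape factor k = I/(MR²) = 0.5.
The rolling condition ω = v/R makes the rotational term ½I(v/R)² = ½kMv², so KE_total = ½(1+k)Mv² = (3/4)Mv².
Setting this equal to Mgh gives the vertical rise h = (1+k)v₀²/(2g) = 1.5×9.82²/(2×10) = 7.232 m.
Along the incline, d = h/sinθ = 7.232/sin20.4° ≈ 20.7 m.

d ≈ 20.7 m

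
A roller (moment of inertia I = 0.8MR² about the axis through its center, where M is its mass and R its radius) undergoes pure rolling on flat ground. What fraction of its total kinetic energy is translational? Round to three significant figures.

fraction ≈ 0.556

With I = 0.8MR², the ratio k = I/(MR²) is 0.8.
With ω = v/R, KE_trans = ½Mv² and KE_rot = ½Iω² = ½kMv², so KE_total = ½(1+k)Mv².
The translational fraction is therefore 1/(1+k) = 1/1.8 ≈ 0.556.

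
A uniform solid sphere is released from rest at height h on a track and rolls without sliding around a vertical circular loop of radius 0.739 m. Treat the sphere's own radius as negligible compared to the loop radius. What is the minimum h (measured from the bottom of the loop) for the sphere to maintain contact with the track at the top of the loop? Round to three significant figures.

Here I = (2/5)MR², so the shape factor k = I/(MR²) = 0.4.
At the top of the loop, the minimum-contact condition is Mg = Mv_top²/r, so v_top² = gr.
With ω = v/R, the kinetic energy at speed v is ½(1+k)Mv² = (7/10)Mv².
Energy conservation from release (height h) to the top (height 2r): Mgh = Mg(2r) + (7/10)M·gr.
Thus h_min = 2r + (1+k)r/2 = r(2 + 1.4/2) = 0.739 × 2.7 ≈ 2.00 m.

h_min ≈ 2.00 m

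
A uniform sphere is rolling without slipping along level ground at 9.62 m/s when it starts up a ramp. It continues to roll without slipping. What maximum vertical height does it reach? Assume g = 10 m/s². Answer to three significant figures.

For this body I = (2/5)MR², i.e. k = I/(MR²) = 0.4.
Pure rolling means v = ωR; then KE = ½Mv² + ½I(v/R)² = ½(1+k)Mv² = (7/10)Mv².
All of this converts to potential energy at the highest point: (7/10)Mv₀² = Mgh.
Thus h = (1+k)v₀²/(2g) = 1.4 × 9.62² / (2 × 10) ≈ 6.48 m.

h ≈ 6.48 m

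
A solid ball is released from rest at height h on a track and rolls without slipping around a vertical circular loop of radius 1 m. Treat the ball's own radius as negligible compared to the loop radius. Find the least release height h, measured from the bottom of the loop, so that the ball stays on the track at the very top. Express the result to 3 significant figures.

h_min ≈ 2.70 m

For this body I = (2/5)MR², i.e. k = I/(MR²) = 0.4.
At the top, contact is just lost when gravity alone supplies the centripetal force: Mg = Mv_top²/r, i.e. v_top² = gr.
With ω = v/R, the kinetic energy at speed v is ½(1+k)Mv² = (7/10)Mv².
Energy conservation from release (height h) to the top (height 2r): Mgh = Mg(2r) + (7/10)M·gr.
Thus h_min = 2r + (1+k)r/2 = r(2 + 1.4/2) = 1 × 2.7 ≈ 2.70 m.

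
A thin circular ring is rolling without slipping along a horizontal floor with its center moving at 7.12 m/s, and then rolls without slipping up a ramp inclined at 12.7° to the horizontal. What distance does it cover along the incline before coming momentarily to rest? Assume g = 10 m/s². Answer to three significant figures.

With I = MR², the ratio k = I/(MR²) is 1.
Rolling without slipping gives ω = v/R, so the total kinetic energy is ½Mv² + ½Iω² = ½(1+k)Mv² = Mv².
Setting this equal to Mgh gives the vertical rise h = (1+k)v₀²/(2g) = 2×7.12²/(2×10) = 5.069 m.
Along the incline, d = h/sinθ = 5.069/sin12.7° ≈ 23.1 m.

d ≈ 23.1 m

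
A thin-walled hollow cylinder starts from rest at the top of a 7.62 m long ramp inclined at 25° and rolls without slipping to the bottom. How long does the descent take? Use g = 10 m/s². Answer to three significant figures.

t ≈ 2.69 s

With I = MR², the ratio k = I/(MR²) is 1.
Translational: Mg sinθ − f = Ma. Rotational about the CM: fR = Iα = kMRa, so f = kMa.
Hence a = g sinθ/(1+k) = 10×sin25°/2 = 2.113 m/s².
Starting from rest, L = ½at², so t = √(2L/a) = √(2×7.62/2.113) ≈ 2.69 s.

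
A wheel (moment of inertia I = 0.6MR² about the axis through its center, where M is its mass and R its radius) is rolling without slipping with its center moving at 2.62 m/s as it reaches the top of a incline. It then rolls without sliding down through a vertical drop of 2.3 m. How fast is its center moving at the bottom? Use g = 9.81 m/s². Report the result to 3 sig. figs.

For this body I = 0.6MR², i.e. k = I/(MR²) = 0.6.
Rolling without slipping gives ω = v/R, so the total kinetic energy is ½Mv² + ½Iω² = ½(1+k)Mv² = (4/5)Mv².
Energy conservation: (4/5)Mv₀² + Mgh = (4/5)Mv², so v² = v₀² + 2gh/(1+k).
v = √(2.62² + 2×9.81×2.3/1.6) = √35.07 ≈ 5.92 m/s.

v ≈ 5.92 m/s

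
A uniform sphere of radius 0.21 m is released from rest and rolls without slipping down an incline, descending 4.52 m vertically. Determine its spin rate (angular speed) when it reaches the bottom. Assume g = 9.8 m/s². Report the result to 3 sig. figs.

ω ≈ 37.9 rad/s

Here I = (2/5)MR², so the shape factor k = I/(MR²) = 0.4.
Rolling without slipping gives ω = v/R, so the total kinetic energy is ½Mv² + ½Iω² = ½(1+k)Mv² = (7/10)Mv².
Energy conservation Mgh = ½(1+k)Mv² gives v = √(2gh/(1+k)) = √(2 × 9.8 × 4.52 / 1.4) = 7.955 m/s.
Then ω = v/R = 7.955 / 0.21 ≈ 37.9 rad/s.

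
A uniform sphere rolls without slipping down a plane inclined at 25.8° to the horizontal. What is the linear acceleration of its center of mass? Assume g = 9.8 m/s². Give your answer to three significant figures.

a ≈ 3.05 m/s²

For this body I = (2/5)MR², i.e. k = I/(MR²) = 0.4.
Translational: Mg sinθ − f = Ma. Rotational about the CM: fR = Iα = kMRa, so f = kMa.
Eliminating f: Mg sinθ = (1+k)Ma, so a = g sinθ/(1+k) = 9.8 × sin25.8° / 1.4 ≈ 3.05 m/s².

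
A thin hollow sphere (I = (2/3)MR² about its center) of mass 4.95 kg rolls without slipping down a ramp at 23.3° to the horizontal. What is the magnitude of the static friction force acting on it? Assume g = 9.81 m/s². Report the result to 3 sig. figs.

f ≈ 7.68 N

For this body I = (2/3)MR², i.e. k = I/(MR²) = 2/3.
Translational: Mg sinθ − f = Ma. Rotational about the CM: fR = Iα = kMRa, so f = kMa.
Combining, a = g sinθ/(1+k) and f = kMa = kMg sinθ/(1+k).
f = (2/3) × 4.95 × 9.81 × sin23.3° / 1.667 ≈ 7.68 N.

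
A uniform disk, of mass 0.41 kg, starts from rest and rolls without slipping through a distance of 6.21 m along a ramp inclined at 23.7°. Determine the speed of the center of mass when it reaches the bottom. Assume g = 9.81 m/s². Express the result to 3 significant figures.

Here I = (1/2)MR², so the shape factor k = I/(MR²) = 0.5.
The rolling condition ω = v/R makes the rotational term ½I(v/R)² = ½kMv², so KE_total = ½(1+k)Mv² = (3/4)Mv².
The vertical drop is h = L sinθ = 6.21 × sin23.7° = 2.496 m.
Setting Mgh = (3/4)Mv² gives v = √(2gh/(1+k)) = √(2·9.81·2.496/1.5) ≈ 5.71 m/s.

v ≈ 5.71 m/s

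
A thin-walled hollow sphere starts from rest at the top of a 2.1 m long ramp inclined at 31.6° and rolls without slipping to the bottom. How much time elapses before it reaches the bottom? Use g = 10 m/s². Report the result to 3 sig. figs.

Here I = (2/3)MR², so the shape factor k = I/(MR²) = 2/3.
Newton's second law down the slope: Mg sinθ − f = Ma. The torque equation fR = Iα (with α = a/R) gives f = kMa.
Hence a = g sinθ/(1+k) = 10×sin31.6°/1.667 = 3.144 m/s².
With constant a from rest, t = √(2L/a) = √(2·2.1/3.144) ≈ 1.16 s.

t ≈ 1.16 s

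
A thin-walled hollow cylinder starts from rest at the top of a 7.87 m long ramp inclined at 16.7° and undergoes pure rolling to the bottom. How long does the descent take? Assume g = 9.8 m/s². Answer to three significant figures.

With I = MR², the ratio k = I/(MR²) is 1.
Newton's second law down the slope: Mg sinθ − f = Ma. The torque equation fR = Iα (with α = a/R) gives f = kMa.
Hence a = g sinθ/(1+k) = 9.8×sin16.7°/2 = 1.408 m/s².
With constant a from rest, t = √(2L/a) = √(2·7.87/1.408) ≈ 3.34 s.

t ≈ 3.34 s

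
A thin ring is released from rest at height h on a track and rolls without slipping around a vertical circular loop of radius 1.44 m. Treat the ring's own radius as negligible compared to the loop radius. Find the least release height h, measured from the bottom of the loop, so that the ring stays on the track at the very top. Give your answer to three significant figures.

h_min ≈ 4.32 m

With I = MR², the ratio k = I/(MR²) is 1.
At the top of the loop, the minimum-contact condition is Mg = Mv_top²/r, so v_top² = gr.
With ω = v/R, the kinetic energy at speed v is ½(1+k)Mv² = Mv².
Energy conservation from release (height h) to the top (height 2r): Mgh = Mg(2r) + M·gr.
Thus h_min = 2r + (1+k)r/2 = r(2 + 2/2) = 1.44 × 3 ≈ 4.32 m.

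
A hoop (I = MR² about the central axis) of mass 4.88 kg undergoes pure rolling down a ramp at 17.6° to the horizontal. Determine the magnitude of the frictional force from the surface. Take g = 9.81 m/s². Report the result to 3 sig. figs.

With I = MR², the ratio k = I/(MR²) is 1.
Newton's second law down the slope: Mg sinθ − f = Ma. The torque equation fR = Iα (with α = a/R) gives f = kMa.
Combining, a = g sinθ/(1+k) and f = kMa = kMg sinθ/(1+k).
f = 1 × 4.88 × 9.81 × sin17.6° / 2 ≈ 7.24 N.

f ≈ 7.24 N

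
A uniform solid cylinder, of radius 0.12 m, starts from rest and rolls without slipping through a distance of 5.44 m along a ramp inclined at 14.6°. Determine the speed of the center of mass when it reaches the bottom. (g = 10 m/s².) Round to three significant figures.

v ≈ 4.28 m/s

The moment of inertia is (1/2)MR², giving k ≡ I/(MR²) = 0.5.
Pure rolling means v = ωR; then KE = ½Mv² + ½I(v/R)² = ½(1+k)Mv² = (3/4)Mv².
The vertical drop is h = L sinθ = 5.44 × sin14.6° = 1.371 m.
Setting Mgh = (3/4)Mv² gives v = √(2gh/(1+k)) = √(2·10·1.371/1.5) ≈ 4.28 m/s.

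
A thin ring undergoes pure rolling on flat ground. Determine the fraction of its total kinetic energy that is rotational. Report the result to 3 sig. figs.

With I = MR², the ratio k = I/(MR²) is 1.
Since ω = v/R, the translational part is ½Mv² and the rotational part is ½I(v/R)² = ½kMv²; the total is ½(1+k)Mv².
The rotational fraction is therefore k/(1+k) = 1/2 ≈ 0.500.

fraction ≈ 0.500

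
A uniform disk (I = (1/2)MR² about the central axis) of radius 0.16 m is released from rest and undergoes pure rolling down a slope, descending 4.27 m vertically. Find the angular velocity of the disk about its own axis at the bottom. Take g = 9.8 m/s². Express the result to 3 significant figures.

The moment of inertia is (1/2)MR², giving k ≡ I/(MR²) = 0.5.
Pure rolling means v = ωR; then KE = ½Mv² + ½I(v/R)² = ½(1+k)Mv² = (3/4)Mv².
Energy conservation Mgh = ½(1+k)Mv² gives v = √(2gh/(1+k)) = √(2 × 9.8 × 4.27 / 1.5) = 7.47 m/s.
The angular speed follows from ω = v/R = 7.47/0.16 ≈ 46.7 rad/s.

ω ≈ 46.7 rad/s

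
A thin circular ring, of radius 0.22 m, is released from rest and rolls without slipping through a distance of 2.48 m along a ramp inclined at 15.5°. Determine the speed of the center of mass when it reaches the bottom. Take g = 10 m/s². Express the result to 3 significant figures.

v ≈ 2.57 m/s

With I = MR², the ratio k = I/(MR²) is 1.
The rolling condition ω = v/R makes the rotational term ½I(v/R)² = ½kMv², so KE_total = ½(1+k)Mv² = Mv².
The vertical drop is h = L sinθ = 2.48 × sin15.5° = 0.6628 m.
Energy conservation: Mgh = Mv², so v = √(2gh/(1+k)) = √(2 × 10 × 0.6628 / 2) ≈ 2.57 m/s.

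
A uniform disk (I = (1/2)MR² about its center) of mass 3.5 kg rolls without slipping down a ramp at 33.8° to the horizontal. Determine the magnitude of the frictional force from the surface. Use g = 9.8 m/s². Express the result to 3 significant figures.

With I = (1/2)MR², the ratio k = I/(MR²) is 0.5.
Newton's second law down the slope: Mg sinθ − f = Ma. The torque equation fR = Iα (with α = a/R) gives f = kMa.
Combining, a = g sinθ/(1+k) and f = kMa = kMg sinθ/(1+k).
f = 0.5 × 3.5 × 9.8 × sin33.8° / 1.5 ≈ 6.36 N.

f ≈ 6.36 N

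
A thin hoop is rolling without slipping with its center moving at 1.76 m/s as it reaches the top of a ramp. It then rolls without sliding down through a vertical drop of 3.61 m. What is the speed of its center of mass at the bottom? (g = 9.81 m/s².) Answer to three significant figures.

v ≈ 6.21 m/s

With I = MR², the ratio k = I/(MR²) is 1.
The rolling condition ω = v/R makes the rotational term ½I(v/R)² = ½kMv², so KE_total = ½(1+k)Mv² = Mv².
Energy conservation: Mv₀² + Mgh = Mv², so v² = v₀² + 2gh/(1+k).
v = √(1.76² + 2×9.81×3.61/2) = √38.51 ≈ 6.21 m/s.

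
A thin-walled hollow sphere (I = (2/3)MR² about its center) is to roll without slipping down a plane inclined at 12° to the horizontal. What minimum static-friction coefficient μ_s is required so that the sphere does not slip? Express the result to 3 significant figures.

The moment of inertia is (2/3)MR², giving k ≡ I/(MR²) = 2/3.
Newton's second law down the slope: Mg sinθ − f = Ma. The torque equation fR = Iα (with α = a/R) gives f = kMa.
These give a = g sinθ/(1+k) and the required friction f = kMg sinθ/(1+k).
With N = Mg cosθ, the no-slip condition f ≤ μN gives μ_min = f/N = k tanθ/(1+k).
μ_min = (2/3) × tan12° / 1.667 ≈ 0.0850.

μ_min ≈ 0.0850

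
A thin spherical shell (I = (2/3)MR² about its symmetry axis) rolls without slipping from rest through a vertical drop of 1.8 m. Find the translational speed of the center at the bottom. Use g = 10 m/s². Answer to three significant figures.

v ≈ 4.65 m/s

For this body I = (2/3)MR², i.e. k = I/(MR²) = 2/3.
Pure rolling means v = ωR; then KE = ½Mv² + ½I(v/R)² = ½(1+k)Mv² = (5/6)Mv².
Energy conservation: Mgh = (5/6)Mv², so v = √(2gh/(1+k)) = √(2 × 10 × 1.8 / 1.667) ≈ 4.65 m/s.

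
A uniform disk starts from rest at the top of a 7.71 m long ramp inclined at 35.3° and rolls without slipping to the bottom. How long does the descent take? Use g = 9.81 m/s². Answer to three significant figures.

Here I = (1/2)MR², so the shape factor k = I/(MR²) = 0.5.
Translational: Mg sinθ − f = Ma. Rotational about the CM: fR = Iα = kMRa, so f = kMa.
Hence a = g sinθ/(1+k) = 9.81×sin35.3°/1.5 = 3.779 m/s².
With constant a from rest, t = √(2L/a) = √(2·7.71/3.779) ≈ 2.02 s.

t ≈ 2.02 s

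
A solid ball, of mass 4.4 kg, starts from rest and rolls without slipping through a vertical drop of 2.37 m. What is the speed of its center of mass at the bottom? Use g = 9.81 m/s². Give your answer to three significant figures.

Here I = (2/5)MR², so the shape factor k = I/(MR²) = 0.4.
Rolling without slipping gives ω = v/R, so the total kinetic energy is ½Mv² + ½Iω² = ½(1+k)Mv² = (7/10)Mv².
Energy conservation: Mgh = (7/10)Mv², so v = √(2gh/(1+k)) = √(2 × 9.81 × 2.37 / 1.4) ≈ 5.76 m/s.

v ≈ 5.76 m/s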